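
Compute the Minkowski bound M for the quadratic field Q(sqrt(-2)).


d = -2, d mod 4 = 2, so disc(K) = 4d = -8; |disc(K)| = 8
Imaginary quadratic field, so n = 2, s = r2 = 1, r1 = 0
M = (n!/n^n) * (4/pi)^s * sqrt(|disc(K)|) = (2!/2^2) * (4/pi)^1 * sqrt(8)
= 0.5 * 1.273240 * 2.828427
= 1.8006

1.8006


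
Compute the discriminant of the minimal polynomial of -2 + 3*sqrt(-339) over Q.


The element -2 + 3*sqrt(-339) has minimal polynomial:
x^2 + 4*x + 3055
Discriminant = (4)^2 - 4*(3055)
= 16 - 12220
= -12204

-12204


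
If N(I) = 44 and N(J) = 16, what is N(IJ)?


N(IJ) = N(I) * N(J)
= 44 * 16
= 704

704


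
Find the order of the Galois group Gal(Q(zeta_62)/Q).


|Gal(Q(zeta_62)/Q)| = phi(62)
= 30

30


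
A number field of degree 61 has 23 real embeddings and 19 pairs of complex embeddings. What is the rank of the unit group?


By Dirichlet's unit theorem:
rank = r1 + r2 - 1
= 23 + 19 - 1
= 41

41


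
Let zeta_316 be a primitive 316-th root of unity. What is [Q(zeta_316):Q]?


The degree equals Euler's totient phi(316).
316 = 2^2 * 79
phi(316) = 156

156


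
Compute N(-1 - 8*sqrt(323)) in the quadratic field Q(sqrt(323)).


N(a + b*sqrt(d)) = a^2 - d*b^2
= (-1)^2 - (323)*(-8)^2
= 1 - 20672
= -20671

-20671


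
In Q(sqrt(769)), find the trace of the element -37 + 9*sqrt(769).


Tr(a + b*sqrt(d)) = (a + b*sqrt(d)) + (a - b*sqrt(d)) = 2a
= 2 * (-37)
= -74

-74


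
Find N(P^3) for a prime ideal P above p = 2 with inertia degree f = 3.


N(P^a) = p^(a*f)
= 2^(3*3)
= 2^9
= 512

512


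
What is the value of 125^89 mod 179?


p = 179 is prime and the exponent is (p-1)/2 = 89, so by Euler's criterion 125^89 = (125/179) = +1 or -1 mod 179.
Compute by square-and-multiply:
  89 = 64 + 16 + 8 + 1 (binary 1011001)
  Repeated squaring mod 179: 125^1 = 125, 125^2 = 52, 125^4 = 19, 125^8 = 3, 125^16 = 9, 125^32 = 81, 125^64 = 117
  125^89 = 125^64 * 125^16 * 125^8 * 125^1 = 117 * 9 * 3 * 125 mod 179
    117 * 9 = 1053 = 158 mod 179
    158 * 3 = 474 = 116 mod 179
    116 * 125 = 14500 = 1 mod 179
  125^89 = 1 mod 179
Result 1: 125 is a quadratic residue mod 179.
125^89 mod 179 = 1

1


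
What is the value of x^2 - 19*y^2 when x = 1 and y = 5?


x^2 - d*y^2
= 1^2 - 19*5^2
= 1 - 475
= -474

-474


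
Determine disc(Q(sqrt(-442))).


For K = Q(sqrt(d)) with d squarefree: disc(K) = d if d = 1 mod 4, and disc(K) = 4d if d = 2 or 3 mod 4.
Here d = -442, and d mod 4 = 2.
d = 2 mod 4, not 1 (O_K = Z[sqrt(d)]), so disc(K) = 4d = 4 * (-442) = -1768

-1768


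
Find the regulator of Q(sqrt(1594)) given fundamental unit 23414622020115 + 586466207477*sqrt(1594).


epsilon = 23414622020115 + 586466207477*sqrt(1594)
= 4.6829e+13
R = ln(4.6829e+13)
= 31.4775

31.4775


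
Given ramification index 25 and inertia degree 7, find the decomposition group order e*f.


|D_P| = e * f
= 25 * 7
= 175

175


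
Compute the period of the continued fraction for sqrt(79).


Run the CF algorithm for sqrt(79).
a_0 = floor(sqrt(79)) = 8; set m_0=0, q_0=1.
Recurrence: m' = q*a - m,  q' = (d - m'^2)/q,  a' = floor((a_0 + m')/q').
  step 1: m=8, q=15, a=1
  step 2: m=7, q=2, a=7
  step 3: m=7, q=15, a=1
  step 4: m=8, q=1, a=16
a_4 = 2*a_0 = 16, so the period closes here.
sqrt(79) = [8; 1, 7, 1, 16]
Period length = 4

4


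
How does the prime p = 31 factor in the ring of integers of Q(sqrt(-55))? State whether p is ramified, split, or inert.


K = Q(sqrt(-55)). Since d mod 4 = 1, disc(K) = -55.
Check p | disc: -55 mod 31 = 7.
p does not divide disc. Compute Legendre symbol (d/p):
7^((31-1)/2) mod 31 = 1
(d/p) = 1, so p splits: (p) = P*P' with e=1, f=1, g=2.
Therefore p is split.

split


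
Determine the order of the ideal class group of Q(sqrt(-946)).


K = Q(sqrt(-946)). d mod 4 = 2, so D = disc(K) = 4d = -3784
h(K) equals the number of primitive reduced positive-definite forms (a, b, c) = a*x^2 + b*x*y + c*y^2 with b^2 - 4ac = D,
where reduced means |b| <= a <= c, with b >= 0 whenever |b| = a or a = c, and primitive means gcd(a, b, c) = 1.
Reduced forces 3a^2 <= |D| = 3784, so 1 <= a <= 35; b must have the parity of D, and c = (b^2 - D)/(4a) must be an integer >= a.
Enumerate a = 1..35, b in [-a, a]:
  a=1: (1, 0, 946)  [1]
  a=2: (2, 0, 473)  [1]
  a=3..4: none
  a=5: (5, -4, 190), (5, 4, 190)  [2]
  a=6..9: none
  a=10: (10, -4, 95), (10, 4, 95)  [2]
  a=11: (11, 0, 86)  [1]
  a=12: none
  a=13: (13, -8, 74), (13, 8, 74)  [2]
  a=14..18: none
  a=19: (19, -4, 50), (19, 4, 50)  [2]
  a=20..21: none
  a=22: (22, 0, 43)  [1]
  a=23..24: none
  a=25: (25, -4, 38), (25, 4, 38)  [2]
  a=26: (26, -8, 37), (26, 8, 37)  [2]
  a=27..35: none
Total reduced forms: 1 + 1 + 2 + 2 + 1 + 2 + 2 + 1 + 2 + 2 = 16
h = 16

16


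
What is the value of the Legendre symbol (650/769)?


p = 769 is prime, so compute (650/769) with the reciprocity algorithm (Jacobi-symbol steps: pull out 2s via (2/n), flip via reciprocity, reduce):
  pull out 2: (2/769) = +1  (since 769 mod 8 = 1)
  reciprocity: (325/769) -> +(769/325)
  reduce: (119/325)
  reciprocity: (119/325) -> +(325/119)
  reduce: (87/119)
  reciprocity: (87/119) -> -(119/87)
  reduce: (32/87)
  pull out 2: (2/87) = +1  (since 87 mod 8 = 7)
  pull out 2: (2/87) = +1  (since 87 mod 8 = 7)
  pull out 2: (2/87) = +1  (since 87 mod 8 = 7)
  pull out 2: (2/87) = +1  (since 87 mod 8 = 7)
  pull out 2: (2/87) = +1  (since 87 mod 8 = 7)
  (1/87) = 1
Product of signs = -1
(650/769) = -1

-1


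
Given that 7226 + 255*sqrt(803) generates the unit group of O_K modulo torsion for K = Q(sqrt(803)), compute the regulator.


epsilon = 7226 + 255*sqrt(803)
= 14451.9999
R = ln(14451.9999)
= 9.5786

9.5786


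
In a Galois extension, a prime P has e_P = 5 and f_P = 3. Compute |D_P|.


|D_P| = e * f
= 5 * 3
= 15

15


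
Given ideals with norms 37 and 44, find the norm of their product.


N(IJ) = N(I) * N(J)
= 37 * 44
= 1628

1628


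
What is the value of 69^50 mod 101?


p = 101 is prime and the exponent is (p-1)/2 = 50, so by Euler's criterion 69^50 = (69/101) = +1 or -1 mod 101.
Compute by square-and-multiply:
  50 = 32 + 16 + 2 (binary 110010)
  Repeated squaring mod 101: 69^1 = 69, 69^2 = 14, 69^4 = 95, 69^8 = 36, 69^16 = 84, 69^32 = 87
  69^50 = 69^32 * 69^16 * 69^2 = 87 * 84 * 14 mod 101
    87 * 84 = 7308 = 36 mod 101
    36 * 14 = 504 = 100 mod 101
  69^50 = 100 mod 101
Result 100 = p - 1 = -1 mod 101: 69 is a quadratic non-residue mod 101. As a residue in [0, p-1] the value is 100.
69^50 mod 101 = 100

100


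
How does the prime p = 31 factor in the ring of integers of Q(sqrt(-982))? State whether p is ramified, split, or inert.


K = Q(sqrt(-982)). Since d mod 4 = 2, disc(K) = -3928.
Check p | disc: -3928 mod 31 = 9.
p does not divide disc. Compute Legendre symbol (d/p):
10^((31-1)/2) mod 31 = 1
(d/p) = 1, so p splits: (p) = P*P' with e=1, f=1, g=2.
Therefore p is split.

split


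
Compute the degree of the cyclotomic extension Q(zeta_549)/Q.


The degree equals Euler's totient phi(549).
549 = 3^2 * 61
phi(549) = 360

360


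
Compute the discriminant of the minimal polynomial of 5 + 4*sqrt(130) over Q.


The element 5 + 4*sqrt(130) has minimal polynomial:
x^2 - 10*x - 2055
Discriminant = (-10)^2 - 4*(-2055)
= 100 + 8220
= 8320

8320


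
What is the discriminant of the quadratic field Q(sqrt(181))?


For K = Q(sqrt(d)) with d squarefree: disc(K) = d if d = 1 mod 4, and disc(K) = 4d if d = 2 or 3 mod 4.
Here d = 181, and d mod 4 = 1.
d = 1 mod 4 (O_K = Z[(1+sqrt(d))/2]), so disc(K) = d = 181

181


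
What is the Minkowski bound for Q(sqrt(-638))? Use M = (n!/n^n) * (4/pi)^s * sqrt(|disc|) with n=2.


d = -638, d mod 4 = 2, so disc(K) = 4d = -2552; |disc(K)| = 2552
Imaginary quadratic field, so n = 2, s = r2 = 1, r1 = 0
M = (n!/n^n) * (4/pi)^s * sqrt(|disc(K)|) = (2!/2^2) * (4/pi)^1 * sqrt(2552)
= 0.5 * 1.273240 * 50.517324
= 32.1603

32.1603


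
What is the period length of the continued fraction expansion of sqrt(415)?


Run the CF algorithm for sqrt(415).
a_0 = floor(sqrt(415)) = 20; set m_0=0, q_0=1.
Recurrence: m' = q*a - m,  q' = (d - m'^2)/q,  a' = floor((a_0 + m')/q').
  step 1: m=20, q=15, a=2
  step 2: m=10, q=21, a=1
  step 3: m=11, q=14, a=2
  step 4: m=17, q=9, a=4
  step 5: m=19, q=6, a=6
  step 6: m=17, q=21, a=1
  step 7: m=4, q=19, a=1
  step 8: m=15, q=10, a=3
  step 9: m=15, q=19, a=1
  step 10: m=4, q=21, a=1
  step 11: m=17, q=6, a=6
  step 12: m=19, q=9, a=4
  step 13: m=17, q=14, a=2
  step 14: m=11, q=21, a=1
  step 15: m=10, q=15, a=2
  step 16: m=20, q=1, a=40
a_16 = 2*a_0 = 40, so the period closes here.
sqrt(415) = [20; 2, 1, 2, 4, 6, 1, 1, 3, 1, 1, 6, 4, 2, 1, 2, 40]
Period length = 16

16


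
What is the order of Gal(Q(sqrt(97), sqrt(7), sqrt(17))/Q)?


The 3 square roots of distinct primes are multiplicatively independent over Q,
so [K:Q] = 2^3 and Gal(K/Q) is isomorphic to (Z/2Z)^3.
|Gal| = 2^3 = 8

8


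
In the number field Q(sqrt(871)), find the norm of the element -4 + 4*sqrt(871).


N(a + b*sqrt(d)) = a^2 - d*b^2
= (-4)^2 - (871)*(4)^2
= 16 - 13936
= -13920

-13920


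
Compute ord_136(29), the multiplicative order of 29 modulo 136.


We want ord_136(29), the smallest k >= 1 with 29^k = 1 mod 136.
n = 136 = 2^3 * 17, phi(136) = 64; the order divides phi(n).
Divisors of 64: 1, 2, 4, 8, 16, 32, 64
Repeated squaring mod 136: 29^1 = 29, 29^2 = 25, 29^4 = 81, 29^8 = 33, 29^16 = 1, 29^32 = 1, 29^64 = 1
Test divisors in increasing order:
  k=1: 29^1 = 29 mod 136
  k=2: 29^2 = 25 mod 136
  k=4: 29^4 = 81 mod 136
  k=8: 29^8 = 33 mod 136
  k=16: 29^16 = 1 mod 136  <- first divisor giving 1
Order = 16

16


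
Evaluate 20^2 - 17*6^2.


x^2 - d*y^2
= 20^2 - 17*6^2
= 400 - 612
= -212

-212


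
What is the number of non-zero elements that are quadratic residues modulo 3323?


For prime p, the number of non-zero quadratic residues is (p-1)/2.
= (3323-1)/2
= 1661

1661


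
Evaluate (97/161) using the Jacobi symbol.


Compute (97/161) via quadratic reciprocity:
  reciprocity: (97/161) -> +(161/97)
  reduce: (64/97)
  pull out 2: (2/97) = +1  (since 97 mod 8 = 1)
  pull out 2: (2/97) = +1  (since 97 mod 8 = 1)
  pull out 2: (2/97) = +1  (since 97 mod 8 = 1)
  pull out 2: (2/97) = +1  (since 97 mod 8 = 1)
  pull out 2: (2/97) = +1  (since 97 mod 8 = 1)
  pull out 2: (2/97) = +1  (since 97 mod 8 = 1)
  (1/97) = 1
Product of signs = 1

1


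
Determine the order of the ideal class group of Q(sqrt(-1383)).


K = Q(sqrt(-1383)). d mod 4 = 1, so D = disc(K) = d = -1383
h(K) equals the number of primitive reduced positive-definite forms (a, b, c) = a*x^2 + b*x*y + c*y^2 with b^2 - 4ac = D,
where reduced means |b| <= a <= c, with b >= 0 whenever |b| = a or a = c, and primitive means gcd(a, b, c) = 1.
Reduced forces 3a^2 <= |D| = 1383, so 1 <= a <= 21; b must have the parity of D, and c = (b^2 - D)/(4a) must be an integer >= a.
Enumerate a = 1..21, b in [-a, a]:
  a=1: (1, 1, 346)  [1]
  a=2: (2, -1, 173), (2, 1, 173)  [2]
  a=3: (3, 3, 116)  [1]
  a=4: (4, -3, 87), (4, 3, 87)  [2]
  a=5: none
  a=6: (6, -3, 58), (6, 3, 58)  [2]
  a=7: none
  a=8: (8, -5, 44), (8, 5, 44)  [2]
  a=9..10: none
  a=11: (11, -5, 32), (11, 5, 32)  [2]
  a=12: (12, -3, 29), (12, 3, 29)  [2]
  a=13..15: none
  a=16: (16, -5, 22), (16, 5, 22)  [2]
  a=17..18: none
  a=19: (19, -17, 22), (19, 17, 22)  [2]
  a=20..21: none
Total reduced forms: 1 + 2 + 1 + 2 + 2 + 2 + 2 + 2 + 2 + 2 = 18
h = 18

18


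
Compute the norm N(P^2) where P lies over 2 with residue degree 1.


N(P^a) = p^(a*f)
= 2^(2*1)
= 2^2
= 4

4


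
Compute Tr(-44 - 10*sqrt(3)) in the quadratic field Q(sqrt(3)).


Tr(a + b*sqrt(d)) = (a + b*sqrt(d)) + (a - b*sqrt(d)) = 2a
= 2 * (-44)
= -88

-88


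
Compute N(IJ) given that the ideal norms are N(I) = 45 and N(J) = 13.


N(IJ) = N(I) * N(J)
= 45 * 13
= 585

585


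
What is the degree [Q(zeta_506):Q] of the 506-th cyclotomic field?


The degree equals Euler's totient phi(506).
506 = 2 * 11 * 23
phi(506) = 220

220


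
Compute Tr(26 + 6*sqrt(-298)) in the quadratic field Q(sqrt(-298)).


Tr(a + b*sqrt(d)) = (a + b*sqrt(d)) + (a - b*sqrt(d)) = 2a
= 2 * (26)
= 52

52


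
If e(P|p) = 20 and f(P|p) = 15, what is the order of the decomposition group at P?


|D_P| = e * f
= 20 * 15
= 300

300


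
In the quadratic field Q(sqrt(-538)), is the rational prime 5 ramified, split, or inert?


K = Q(sqrt(-538)). Since d mod 4 = 2, disc(K) = -2152.
Check p | disc: -2152 mod 5 = 3.
p does not divide disc. Compute Legendre symbol (d/p):
2^((5-1)/2) mod 5 = -1
(d/p) = -1, so p is inert: (p) stays prime with e=1, f=2, g=1.
Therefore p is inert.

inert


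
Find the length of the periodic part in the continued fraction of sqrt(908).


Run the CF algorithm for sqrt(908).
a_0 = floor(sqrt(908)) = 30; set m_0=0, q_0=1.
Recurrence: m' = q*a - m,  q' = (d - m'^2)/q,  a' = floor((a_0 + m')/q').
  step 1: m=30, q=8, a=7
  step 2: m=26, q=29, a=1
  step 3: m=3, q=31, a=1
  step 4: m=28, q=4, a=14
  step 5: m=28, q=31, a=1
  step 6: m=3, q=29, a=1
  step 7: m=26, q=8, a=7
  step 8: m=30, q=1, a=60
a_8 = 2*a_0 = 60, so the period closes here.
sqrt(908) = [30; 7, 1, 1, 14, 1, 1, 7, 60]
Period length = 8

8


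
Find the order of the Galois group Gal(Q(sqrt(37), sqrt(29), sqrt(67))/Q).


The 3 square roots of distinct primes are multiplicatively independent over Q,
so [K:Q] = 2^3 and Gal(K/Q) is isomorphic to (Z/2Z)^3.
|Gal| = 2^3 = 8

8


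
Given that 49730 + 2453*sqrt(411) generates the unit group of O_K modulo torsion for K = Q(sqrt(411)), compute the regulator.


epsilon = 49730 + 2453*sqrt(411)
= 99460.0000
R = ln(99460.0000)
= 11.5075

11.5075


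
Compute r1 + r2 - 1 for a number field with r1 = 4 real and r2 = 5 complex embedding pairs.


By Dirichlet's unit theorem:
rank = r1 + r2 - 1
= 4 + 5 - 1
= 8

8


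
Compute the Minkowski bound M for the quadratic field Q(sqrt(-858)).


d = -858, d mod 4 = 2, so disc(K) = 4d = -3432; |disc(K)| = 3432
Imaginary quadratic field, so n = 2, s = r2 = 1, r1 = 0
M = (n!/n^n) * (4/pi)^s * sqrt(|disc(K)|) = (2!/2^2) * (4/pi)^1 * sqrt(3432)
= 0.5 * 1.273240 * 58.583274
= 37.2953

37.2953


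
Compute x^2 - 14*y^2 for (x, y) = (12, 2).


x^2 - d*y^2
= 12^2 - 14*2^2
= 144 - 56
= 88

88


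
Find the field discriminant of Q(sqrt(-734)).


For K = Q(sqrt(d)) with d squarefree: disc(K) = d if d = 1 mod 4, and disc(K) = 4d if d = 2 or 3 mod 4.
Here d = -734, and d mod 4 = 2.
d = 2 mod 4, not 1 (O_K = Z[sqrt(d)]), so disc(K) = 4d = 4 * (-734) = -2936

-2936


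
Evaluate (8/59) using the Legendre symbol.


p = 59 is prime, so compute (8/59) with the reciprocity algorithm (Jacobi-symbol steps: pull out 2s via (2/n), flip via reciprocity, reduce):
  pull out 2: (2/59) = -1  (since 59 mod 8 = 3)
  pull out 2: (2/59) = -1  (since 59 mod 8 = 3)
  pull out 2: (2/59) = -1  (since 59 mod 8 = 3)
  (1/59) = 1
Product of signs = -1
(8/59) = -1

-1


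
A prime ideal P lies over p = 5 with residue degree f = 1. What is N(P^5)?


N(P^a) = p^(a*f)
= 5^(5*1)
= 5^5
= 3125

3125


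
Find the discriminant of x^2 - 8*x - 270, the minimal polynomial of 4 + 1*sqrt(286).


The element 4 + 1*sqrt(286) has minimal polynomial:
x^2 - 8*x - 270
Discriminant = (-8)^2 - 4*(-270)
= 64 + 1080
= 1144

1144


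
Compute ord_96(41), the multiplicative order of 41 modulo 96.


We want ord_96(41), the smallest k >= 1 with 41^k = 1 mod 96.
n = 96 = 2^5 * 3, phi(96) = 32; the order divides phi(n).
Divisors of 32: 1, 2, 4, 8, 16, 32
Repeated squaring mod 96: 41^1 = 41, 41^2 = 49, 41^4 = 1, 41^8 = 1, 41^16 = 1, 41^32 = 1
Test divisors in increasing order:
  k=1: 41^1 = 41 mod 96
  k=2: 41^2 = 49 mod 96
  k=4: 41^4 = 1 mod 96  <- first divisor giving 1
Order = 4

4


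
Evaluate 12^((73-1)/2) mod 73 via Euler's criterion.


p = 73 is prime and the exponent is (p-1)/2 = 36, so by Euler's criterion 12^36 = (12/73) = +1 or -1 mod 73.
Compute by square-and-multiply:
  36 = 32 + 4 (binary 100100)
  Repeated squaring mod 73: 12^1 = 12, 12^2 = 71, 12^4 = 4, 12^8 = 16, 12^16 = 37, 12^32 = 55
  12^36 = 12^32 * 12^4 = 55 * 4 mod 73
    55 * 4 = 220 = 1 mod 73
  12^36 = 1 mod 73
Result 1: 12 is a quadratic residue mod 73.
12^36 mod 73 = 1

1


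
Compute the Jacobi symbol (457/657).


Compute (457/657) via quadratic reciprocity:
  reciprocity: (457/657) -> +(657/457)
  reduce: (200/457)
  pull out 2: (2/457) = +1  (since 457 mod 8 = 1)
  pull out 2: (2/457) = +1  (since 457 mod 8 = 1)
  pull out 2: (2/457) = +1  (since 457 mod 8 = 1)
  reciprocity: (25/457) -> +(457/25)
  reduce: (7/25)
  reciprocity: (7/25) -> +(25/7)
  reduce: (4/7)
  pull out 2: (2/7) = +1  (since 7 mod 8 = 7)
  pull out 2: (2/7) = +1  (since 7 mod 8 = 7)
  (1/7) = 1
Product of signs = 1

1


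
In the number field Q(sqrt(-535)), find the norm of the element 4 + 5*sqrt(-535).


N(a + b*sqrt(d)) = a^2 - d*b^2
= (4)^2 - (-535)*(5)^2
= 16 + 13375
= 13391

13391


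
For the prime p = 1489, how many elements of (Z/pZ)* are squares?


For prime p, the number of non-zero quadratic residues is (p-1)/2.
= (1489-1)/2
= 744

744


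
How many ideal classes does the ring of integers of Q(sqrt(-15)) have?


K = Q(sqrt(-15)). d mod 4 = 1, so D = disc(K) = d = -15
h(K) equals the number of primitive reduced positive-definite forms (a, b, c) = a*x^2 + b*x*y + c*y^2 with b^2 - 4ac = D,
where reduced means |b| <= a <= c, with b >= 0 whenever |b| = a or a = c, and primitive means gcd(a, b, c) = 1.
Reduced forces 3a^2 <= |D| = 15, so 1 <= a <= 2; b must have the parity of D, and c = (b^2 - D)/(4a) must be an integer >= a.
Enumerate a = 1..2, b in [-a, a]:
  a=1: (1, 1, 4)  [1]
  a=2: (2, 1, 2)  [1]
Total reduced forms: 1 + 1 = 2
h = 2

2


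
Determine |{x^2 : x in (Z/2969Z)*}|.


For prime p, the number of non-zero quadratic residues is (p-1)/2.
= (2969-1)/2
= 1484

1484


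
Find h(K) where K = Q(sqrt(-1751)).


K = Q(sqrt(-1751)). d mod 4 = 1, so D = disc(K) = d = -1751
h(K) equals the number of primitive reduced positive-definite forms (a, b, c) = a*x^2 + b*x*y + c*y^2 with b^2 - 4ac = D,
where reduced means |b| <= a <= c, with b >= 0 whenever |b| = a or a = c, and primitive means gcd(a, b, c) = 1.
Reduced forces 3a^2 <= |D| = 1751, so 1 <= a <= 24; b must have the parity of D, and c = (b^2 - D)/(4a) must be an integer >= a.
Enumerate a = 1..24, b in [-a, a]:
  a=1: (1, 1, 438)  [1]
  a=2: (2, -1, 219), (2, 1, 219)  [2]
  a=3: (3, -1, 146), (3, 1, 146)  [2]
  a=4: (4, -3, 110), (4, 3, 110)  [2]
  a=5: (5, -3, 88), (5, 3, 88)  [2]
  a=6: (6, -5, 74), (6, -1, 73), (6, 1, 73), (6, 5, 74)  [4]
  a=7: none
  a=8: (8, -3, 55), (8, 3, 55)  [2]
  a=9: (9, -7, 50), (9, 7, 50)  [2]
  a=10: (10, -7, 45), (10, -3, 44), (10, 3, 44), (10, 7, 45)  [4]
  a=11: (11, -3, 40), (11, 3, 40)  [2]
  a=12: (12, -11, 39), (12, -5, 37), (12, 5, 37), (12, 11, 39)  [4]
  a=13: (13, -11, 36), (13, 11, 36)  [2]
  a=14: none
  a=15: (15, -13, 32), (15, -7, 30), (15, 7, 30), (15, 13, 32)  [4]
  a=16: (16, -13, 30), (16, 13, 30)  [2]
  a=17: (17, 17, 30)  [1]
  a=18: (18, -11, 26), (18, -7, 25), (18, 7, 25), (18, 11, 26)  [4]
  a=19: (19, -15, 26), (19, 15, 26)  [2]
  a=20: (20, -13, 24), (20, -3, 22), (20, 3, 22), (20, 13, 24)  [4]
  a=21: none
  a=22: (22, -19, 24), (22, 19, 24)  [2]
  a=23..24: none
Total reduced forms: 1 + 2 + 2 + 2 + 2 + 4 + 2 + 2 + 4 + 2 + 4 + 2 + 4 + 2 + 1 + 4 + 2 + 4 + 2 = 48
h = 48

48


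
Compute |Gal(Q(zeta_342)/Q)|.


|Gal(Q(zeta_342)/Q)| = phi(342)
= 108

108


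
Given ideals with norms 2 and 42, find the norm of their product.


N(IJ) = N(I) * N(J)
= 2 * 42
= 84

84


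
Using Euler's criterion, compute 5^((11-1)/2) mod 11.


p = 11 is prime and the exponent is (p-1)/2 = 5, so by Euler's criterion 5^5 = (5/11) = +1 or -1 mod 11.
Compute by square-and-multiply:
  5 = 4 + 1 (binary 101)
  Repeated squaring mod 11: 5^1 = 5, 5^2 = 3, 5^4 = 9
  5^5 = 5^4 * 5^1 = 9 * 5 mod 11
    9 * 5 = 45 = 1 mod 11
  5^5 = 1 mod 11
Result 1: 5 is a quadratic residue mod 11.
5^5 mod 11 = 1

1


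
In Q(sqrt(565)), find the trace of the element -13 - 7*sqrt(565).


Tr(a + b*sqrt(d)) = (a + b*sqrt(d)) + (a - b*sqrt(d)) = 2a
= 2 * (-13)
= -26

-26


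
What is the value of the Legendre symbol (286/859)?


p = 859 is prime, so compute (286/859) with the reciprocity algorithm (Jacobi-symbol steps: pull out 2s via (2/n), flip via reciprocity, reduce):
  pull out 2: (2/859) = -1  (since 859 mod 8 = 3)
  reciprocity: (143/859) -> -(859/143)
  reduce: (1/143)
  (1/143) = 1
Product of signs = 1
(286/859) = 1

1


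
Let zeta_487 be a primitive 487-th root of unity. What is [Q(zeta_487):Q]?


The degree equals Euler's totient phi(487).
487 = 487
phi(487) = 486

486


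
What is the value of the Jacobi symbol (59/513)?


Compute (59/513) via quadratic reciprocity:
  reciprocity: (59/513) -> +(513/59)
  reduce: (41/59)
  reciprocity: (41/59) -> +(59/41)
  reduce: (18/41)
  pull out 2: (2/41) = +1  (since 41 mod 8 = 1)
  reciprocity: (9/41) -> +(41/9)
  reduce: (5/9)
  reciprocity: (5/9) -> +(9/5)
  reduce: (4/5)
  pull out 2: (2/5) = -1  (since 5 mod 8 = 5)
  pull out 2: (2/5) = -1  (since 5 mod 8 = 5)
  (1/5) = 1
Product of signs = 1

1


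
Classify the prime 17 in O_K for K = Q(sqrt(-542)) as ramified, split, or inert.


K = Q(sqrt(-542)). Since d mod 4 = 2, disc(K) = -2168.
Check p | disc: -2168 mod 17 = 8.
p does not divide disc. Compute Legendre symbol (d/p):
2^((17-1)/2) mod 17 = 1
(d/p) = 1, so p splits: (p) = P*P' with e=1, f=1, g=2.
Therefore p is split.

split


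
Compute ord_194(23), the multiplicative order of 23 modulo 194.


We want ord_194(23), the smallest k >= 1 with 23^k = 1 mod 194.
n = 194 = 2 * 97, phi(194) = 96; the order divides phi(n).
Divisors of 96: 1, 2, 3, 4, 6, 8, 12, 16, 24, 32, 48, 96
Repeated squaring mod 194: 23^1 = 23, 23^2 = 141, 23^4 = 93, 23^8 = 113, 23^16 = 159, 23^32 = 61, 23^64 = 35
Test divisors in increasing order:
  k=1: 23^1 = 23 mod 194
  k=2: 23^2 = 141 mod 194
  k=3: 23^3 = 141 * 23 = 139 mod 194
  k=4: 23^4 = 93 mod 194
  k=6: 23^6 = 93 * 141 = 115 mod 194
  k=8: 23^8 = 113 mod 194
  k=12: 23^12 = 113 * 93 = 33 mod 194
  k=16: 23^16 = 159 mod 194
  k=24: 23^24 = 159 * 113 = 119 mod 194
  k=32: 23^32 = 61 mod 194
  k=48: 23^48 = 61 * 159 = 193 mod 194
  k=96: 23^96 = 35 * 61 = 1 mod 194  <- first divisor giving 1
Order = 96

96


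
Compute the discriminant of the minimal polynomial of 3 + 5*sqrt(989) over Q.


The element 3 + 5*sqrt(989) has minimal polynomial:
x^2 - 6*x - 24716
Discriminant = (-6)^2 - 4*(-24716)
= 36 + 98864
= 98900

98900


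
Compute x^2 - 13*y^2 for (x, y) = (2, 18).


x^2 - d*y^2
= 2^2 - 13*18^2
= 4 - 4212
= -4208

-4208


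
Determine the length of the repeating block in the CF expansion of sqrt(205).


Run the CF algorithm for sqrt(205).
a_0 = floor(sqrt(205)) = 14; set m_0=0, q_0=1.
Recurrence: m' = q*a - m,  q' = (d - m'^2)/q,  a' = floor((a_0 + m')/q').
  step 1: m=14, q=9, a=3
  step 2: m=13, q=4, a=6
  step 3: m=11, q=21, a=1
  step 4: m=10, q=5, a=4
  step 5: m=10, q=21, a=1
  step 6: m=11, q=4, a=6
  step 7: m=13, q=9, a=3
  step 8: m=14, q=1, a=28
a_8 = 2*a_0 = 28, so the period closes here.
sqrt(205) = [14; 3, 6, 1, 4, 1, 6, 3, 28]
Period length = 8

8


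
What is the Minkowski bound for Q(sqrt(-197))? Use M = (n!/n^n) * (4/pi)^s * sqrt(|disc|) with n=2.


d = -197, d mod 4 = 3, so disc(K) = 4d = -788; |disc(K)| = 788
Imaginary quadratic field, so n = 2, s = r2 = 1, r1 = 0
M = (n!/n^n) * (4/pi)^s * sqrt(|disc(K)|) = (2!/2^2) * (4/pi)^1 * sqrt(788)
= 0.5 * 1.273240 * 28.071338
= 17.8708

17.8708


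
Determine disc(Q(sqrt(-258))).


For K = Q(sqrt(d)) with d squarefree: disc(K) = d if d = 1 mod 4, and disc(K) = 4d if d = 2 or 3 mod 4.
Here d = -258, and d mod 4 = 2.
d = 2 mod 4, not 1 (O_K = Z[sqrt(d)]), so disc(K) = 4d = 4 * (-258) = -1032

-1032


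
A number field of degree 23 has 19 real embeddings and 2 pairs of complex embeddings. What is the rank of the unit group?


By Dirichlet's unit theorem:
rank = r1 + r2 - 1
= 19 + 2 - 1
= 20

20


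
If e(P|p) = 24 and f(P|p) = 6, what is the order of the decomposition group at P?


|D_P| = e * f
= 24 * 6
= 144

144


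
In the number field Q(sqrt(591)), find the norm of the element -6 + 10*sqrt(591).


N(a + b*sqrt(d)) = a^2 - d*b^2
= (-6)^2 - (591)*(10)^2
= 36 - 59100
= -59064

-59064


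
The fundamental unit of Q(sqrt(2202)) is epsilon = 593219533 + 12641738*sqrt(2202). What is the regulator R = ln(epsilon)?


epsilon = 593219533 + 12641738*sqrt(2202)
= 1.1864e+09
R = ln(1.1864e+09)
= 20.8942

20.8942


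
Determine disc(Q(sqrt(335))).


For K = Q(sqrt(d)) with d squarefree: disc(K) = d if d = 1 mod 4, and disc(K) = 4d if d = 2 or 3 mod 4.
Here d = 335, and d mod 4 = 3.
d = 3 mod 4, not 1 (O_K = Z[sqrt(d)]), so disc(K) = 4d = 4 * (335) = 1340

1340


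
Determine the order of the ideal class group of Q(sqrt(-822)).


K = Q(sqrt(-822)). d mod 4 = 2, so D = disc(K) = 4d = -3288
h(K) equals the number of primitive reduced positive-definite forms (a, b, c) = a*x^2 + b*x*y + c*y^2 with b^2 - 4ac = D,
where reduced means |b| <= a <= c, with b >= 0 whenever |b| = a or a = c, and primitive means gcd(a, b, c) = 1.
Reduced forces 3a^2 <= |D| = 3288, so 1 <= a <= 33; b must have the parity of D, and c = (b^2 - D)/(4a) must be an integer >= a.
Enumerate a = 1..33, b in [-a, a]:
  a=1: (1, 0, 822)  [1]
  a=2: (2, 0, 411)  [1]
  a=3: (3, 0, 274)  [1]
  a=4..5: none
  a=6: (6, 0, 137)  [1]
  a=7: (7, -4, 118), (7, 4, 118)  [2]
  a=8..10: none
  a=11: (11, -10, 77), (11, 10, 77)  [2]
  a=12: none
  a=13: (13, -12, 66), (13, 12, 66)  [2]
  a=14: (14, -4, 59), (14, 4, 59)  [2]
  a=15..20: none
  a=21: (21, -18, 43), (21, 18, 43)  [2]
  a=22: (22, -12, 39), (22, 12, 39)  [2]
  a=23: (23, -22, 41), (23, 22, 41)  [2]
  a=24..25: none
  a=26: (26, -12, 33), (26, 12, 33)  [2]
  a=27..33: none
Total reduced forms: 1 + 1 + 1 + 1 + 2 + 2 + 2 + 2 + 2 + 2 + 2 + 2 = 20
h = 20

20


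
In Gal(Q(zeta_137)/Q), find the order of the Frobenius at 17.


The Frobenius at p in Gal(Q(zeta_n)/Q) = (Z/nZ)* is the class of p, so its order is ord_137(17), the smallest k >= 1 with 17^k = 1 mod 137.
n = 137 = 137, phi(137) = 136; the order divides phi(n).
Divisors of 136: 1, 2, 4, 8, 17, 34, 68, 136
Repeated squaring mod 137: 17^1 = 17, 17^2 = 15, 17^4 = 88, 17^8 = 72, 17^16 = 115, 17^32 = 73, 17^64 = 123, 17^128 = 59
Test divisors in increasing order:
  k=1: 17^1 = 17 mod 137
  k=2: 17^2 = 15 mod 137
  k=4: 17^4 = 88 mod 137
  k=8: 17^8 = 72 mod 137
  k=17: 17^17 = 115 * 17 = 37 mod 137
  k=34: 17^34 = 73 * 15 = 136 mod 137
  k=68: 17^68 = 123 * 88 = 1 mod 137  <- first divisor giving 1
Order = 68

68


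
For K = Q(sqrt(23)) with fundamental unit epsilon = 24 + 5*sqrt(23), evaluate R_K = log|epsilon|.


epsilon = 24 + 5*sqrt(23)
= 47.9792
R = ln(47.9792)
= 3.8708

3.8708


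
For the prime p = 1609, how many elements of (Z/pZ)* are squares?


For prime p, the number of non-zero quadratic residues is (p-1)/2.
= (1609-1)/2
= 804

804


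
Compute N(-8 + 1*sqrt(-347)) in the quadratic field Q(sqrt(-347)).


N(a + b*sqrt(d)) = a^2 - d*b^2
= (-8)^2 - (-347)*(1)^2
= 64 + 347
= 411

411


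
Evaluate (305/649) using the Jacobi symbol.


Compute (305/649) via quadratic reciprocity:
  reciprocity: (305/649) -> +(649/305)
  reduce: (39/305)
  reciprocity: (39/305) -> +(305/39)
  reduce: (32/39)
  pull out 2: (2/39) = +1  (since 39 mod 8 = 7)
  pull out 2: (2/39) = +1  (since 39 mod 8 = 7)
  pull out 2: (2/39) = +1  (since 39 mod 8 = 7)
  pull out 2: (2/39) = +1  (since 39 mod 8 = 7)
  pull out 2: (2/39) = +1  (since 39 mod 8 = 7)
  (1/39) = 1
Product of signs = 1

1


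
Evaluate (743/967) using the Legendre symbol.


p = 967 is prime, so compute (743/967) with the reciprocity algorithm (Jacobi-symbol steps: pull out 2s via (2/n), flip via reciprocity, reduce):
  reciprocity: (743/967) -> -(967/743)
  reduce: (224/743)
  pull out 2: (2/743) = +1  (since 743 mod 8 = 7)
  pull out 2: (2/743) = +1  (since 743 mod 8 = 7)
  pull out 2: (2/743) = +1  (since 743 mod 8 = 7)
  pull out 2: (2/743) = +1  (since 743 mod 8 = 7)
  pull out 2: (2/743) = +1  (since 743 mod 8 = 7)
  reciprocity: (7/743) -> -(743/7)
  reduce: (1/7)
  (1/7) = 1
Product of signs = 1
(743/967) = 1

1


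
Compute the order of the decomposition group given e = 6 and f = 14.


|D_P| = e * f
= 6 * 14
= 84

84


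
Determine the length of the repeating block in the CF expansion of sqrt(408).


Run the CF algorithm for sqrt(408).
a_0 = floor(sqrt(408)) = 20; set m_0=0, q_0=1.
Recurrence: m' = q*a - m,  q' = (d - m'^2)/q,  a' = floor((a_0 + m')/q').
  step 1: m=20, q=8, a=5
  step 2: m=20, q=1, a=40
a_2 = 2*a_0 = 40, so the period closes here.
sqrt(408) = [20; 5, 40]
Period length = 2

2


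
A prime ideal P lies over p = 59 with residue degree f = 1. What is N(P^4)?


N(P^a) = p^(a*f)
= 59^(4*1)
= 59^4
= 12117361

12117361


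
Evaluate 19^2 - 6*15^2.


x^2 - d*y^2
= 19^2 - 6*15^2
= 361 - 1350
= -989

-989


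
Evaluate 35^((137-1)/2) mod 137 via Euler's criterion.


p = 137 is prime and the exponent is (p-1)/2 = 68, so by Euler's criterion 35^68 = (35/137) = +1 or -1 mod 137.
Compute by square-and-multiply:
  68 = 64 + 4 (binary 1000100)
  Repeated squaring mod 137: 35^1 = 35, 35^2 = 129, 35^4 = 64, 35^8 = 123, 35^16 = 59, 35^32 = 56, 35^64 = 122
  35^68 = 35^64 * 35^4 = 122 * 64 mod 137
    122 * 64 = 7808 = 136 mod 137
  35^68 = 136 mod 137
Result 136 = p - 1 = -1 mod 137: 35 is a quadratic non-residue mod 137. As a residue in [0, p-1] the value is 136.
35^68 mod 137 = 136

136


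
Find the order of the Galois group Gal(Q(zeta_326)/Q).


|Gal(Q(zeta_326)/Q)| = phi(326)
= 162

162


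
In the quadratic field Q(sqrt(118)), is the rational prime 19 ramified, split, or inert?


K = Q(sqrt(118)). Since d mod 4 = 2, disc(K) = 472.
Check p | disc: 472 mod 19 = 16.
p does not divide disc. Compute Legendre symbol (d/p):
4^((19-1)/2) mod 19 = 1
(d/p) = 1, so p splits: (p) = P*P' with e=1, f=1, g=2.
Therefore p is split.

split


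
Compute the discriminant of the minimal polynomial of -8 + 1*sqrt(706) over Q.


The element -8 + 1*sqrt(706) has minimal polynomial:
x^2 + 16*x - 642
Discriminant = (16)^2 - 4*(-642)
= 256 + 2568
= 2824

2824


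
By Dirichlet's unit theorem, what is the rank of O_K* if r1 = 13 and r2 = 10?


By Dirichlet's unit theorem:
rank = r1 + r2 - 1
= 13 + 10 - 1
= 22

22


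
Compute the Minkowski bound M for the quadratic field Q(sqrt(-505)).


d = -505, d mod 4 = 3, so disc(K) = 4d = -2020; |disc(K)| = 2020
Imaginary quadratic field, so n = 2, s = r2 = 1, r1 = 0
M = (n!/n^n) * (4/pi)^s * sqrt(|disc(K)|) = (2!/2^2) * (4/pi)^1 * sqrt(2020)
= 0.5 * 1.273240 * 44.944410
= 28.6125

28.6125


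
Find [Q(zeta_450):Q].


The degree equals Euler's totient phi(450).
450 = 2 * 3^2 * 5^2
phi(450) = 120

120


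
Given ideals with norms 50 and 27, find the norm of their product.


N(IJ) = N(I) * N(J)
= 50 * 27
= 1350

1350


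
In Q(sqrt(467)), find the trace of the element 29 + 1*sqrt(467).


Tr(a + b*sqrt(d)) = (a + b*sqrt(d)) + (a - b*sqrt(d)) = 2a
= 2 * (29)
= 58

58


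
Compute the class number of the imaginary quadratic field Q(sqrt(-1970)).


K = Q(sqrt(-1970)). d mod 4 = 2, so D = disc(K) = 4d = -7880
h(K) equals the number of primitive reduced positive-definite forms (a, b, c) = a*x^2 + b*x*y + c*y^2 with b^2 - 4ac = D,
where reduced means |b| <= a <= c, with b >= 0 whenever |b| = a or a = c, and primitive means gcd(a, b, c) = 1.
Reduced forces 3a^2 <= |D| = 7880, so 1 <= a <= 51; b must have the parity of D, and c = (b^2 - D)/(4a) must be an integer >= a.
Enumerate a = 1..51, b in [-a, a]:
  a=1: (1, 0, 1970)  [1]
  a=2: (2, 0, 985)  [1]
  a=3: (3, -2, 657), (3, 2, 657)  [2]
  a=4: none
  a=5: (5, 0, 394)  [1]
  a=6: (6, -4, 329), (6, 4, 329)  [2]
  a=7: (7, -4, 282), (7, 4, 282)  [2]
  a=8: none
  a=9: (9, -2, 219), (9, 2, 219)  [2]
  a=10: (10, 0, 197)  [1]
  a=11..13: none
  a=14: (14, -4, 141), (14, 4, 141)  [2]
  a=15: (15, -10, 133), (15, 10, 133)  [2]
  a=16: none
  a=17: (17, -12, 118), (17, 12, 118)  [2]
  a=18: (18, -16, 113), (18, 16, 113)  [2]
  a=19: (19, -10, 105), (19, 10, 105)  [2]
  a=20: none
  a=21: (21, -10, 95), (21, -4, 94), (21, 4, 94), (21, 10, 95)  [4]
  a=22: none
  a=23: (23, -20, 90), (23, 20, 90)  [2]
  a=24..26: none
  a=27: (27, -2, 73), (27, 2, 73)  [2]
  a=28..29: none
  a=30: (30, -20, 69), (30, 20, 69)  [2]
  a=31: (31, -26, 69), (31, 26, 69)  [2]
  a=32..33: none
  a=34: (34, -12, 59), (34, 12, 59)  [2]
  a=35: (35, -10, 57), (35, 10, 57)  [2]
  a=36: none
  a=37: (37, -36, 62), (37, 36, 62)  [2]
  a=38: (38, -28, 57), (38, 28, 57)  [2]
  a=39..40: none
  a=41: (41, -22, 51), (41, 22, 51)  [2]
  a=42: (42, -32, 53), (42, -4, 47), (42, 4, 47), (42, 32, 53)  [4]
  a=43..44: none
  a=45: (45, -20, 46), (45, 20, 46)  [2]
  a=46..48: none
  a=49: (49, -46, 51), (49, 46, 51)  [2]
  a=50..51: none
Total reduced forms: 1 + 1 + 2 + 1 + 2 + 2 + 2 + 1 + 2 + 2 + 2 + 2 + 2 + 4 + 2 + 2 + 2 + 2 + 2 + 2 + 2 + 2 + 2 + 4 + 2 + 2 = 52
h = 52

52


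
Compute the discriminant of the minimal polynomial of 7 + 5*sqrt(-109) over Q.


The element 7 + 5*sqrt(-109) has minimal polynomial:
x^2 - 14*x + 2774
Discriminant = (-14)^2 - 4*(2774)
= 196 - 11096
= -10900

-10900


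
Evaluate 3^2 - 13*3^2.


x^2 - d*y^2
= 3^2 - 13*3^2
= 9 - 117
= -108

-108


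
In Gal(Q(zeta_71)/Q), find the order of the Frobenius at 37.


The Frobenius at p in Gal(Q(zeta_n)/Q) = (Z/nZ)* is the class of p, so its order is ord_71(37), the smallest k >= 1 with 37^k = 1 mod 71.
n = 71 = 71, phi(71) = 70; the order divides phi(n).
Divisors of 70: 1, 2, 5, 7, 10, 14, 35, 70
Repeated squaring mod 71: 37^1 = 37, 37^2 = 20, 37^4 = 45, 37^8 = 37, 37^16 = 20, 37^32 = 45, 37^64 = 37
Test divisors in increasing order:
  k=1: 37^1 = 37 mod 71
  k=2: 37^2 = 20 mod 71
  k=5: 37^5 = 45 * 37 = 32 mod 71
  k=7: 37^7 = 45 * 20 * 37 = 1 mod 71  <- first divisor giving 1
Order = 7

7


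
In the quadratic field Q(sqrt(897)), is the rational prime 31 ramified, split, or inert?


K = Q(sqrt(897)). Since d mod 4 = 1, disc(K) = 897.
Check p | disc: 897 mod 31 = 29.
p does not divide disc. Compute Legendre symbol (d/p):
29^((31-1)/2) mod 31 = -1
(d/p) = -1, so p is inert: (p) stays prime with e=1, f=2, g=1.
Therefore p is inert.

inert


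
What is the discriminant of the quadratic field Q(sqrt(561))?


For K = Q(sqrt(d)) with d squarefree: disc(K) = d if d = 1 mod 4, and disc(K) = 4d if d = 2 or 3 mod 4.
Here d = 561, and d mod 4 = 1.
d = 1 mod 4 (O_K = Z[(1+sqrt(d))/2]), so disc(K) = d = 561

561


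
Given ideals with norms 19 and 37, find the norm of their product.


N(IJ) = N(I) * N(J)
= 19 * 37
= 703

703


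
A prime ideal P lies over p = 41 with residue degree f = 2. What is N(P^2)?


N(P^a) = p^(a*f)
= 41^(2*2)
= 41^4
= 2825761

2825761


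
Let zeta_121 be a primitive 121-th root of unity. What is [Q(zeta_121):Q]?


The degree equals Euler's totient phi(121).
121 = 11^2
phi(121) = 110

110


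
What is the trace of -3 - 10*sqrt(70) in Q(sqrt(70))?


Tr(a + b*sqrt(d)) = (a + b*sqrt(d)) + (a - b*sqrt(d)) = 2a
= 2 * (-3)
= -6

-6


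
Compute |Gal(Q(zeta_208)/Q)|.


|Gal(Q(zeta_208)/Q)| = phi(208)
= 96

96


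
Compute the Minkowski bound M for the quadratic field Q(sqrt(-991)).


d = -991, d mod 4 = 1, so disc(K) = d = -991; |disc(K)| = 991
Imaginary quadratic field, so n = 2, s = r2 = 1, r1 = 0
M = (n!/n^n) * (4/pi)^s * sqrt(|disc(K)|) = (2!/2^2) * (4/pi)^1 * sqrt(991)
= 0.5 * 1.273240 * 31.480152
= 20.0409

20.0409


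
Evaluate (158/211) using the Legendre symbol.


p = 211 is prime, so compute (158/211) with the reciprocity algorithm (Jacobi-symbol steps: pull out 2s via (2/n), flip via reciprocity, reduce):
  pull out 2: (2/211) = -1  (since 211 mod 8 = 3)
  reciprocity: (79/211) -> -(211/79)
  reduce: (53/79)
  reciprocity: (53/79) -> +(79/53)
  reduce: (26/53)
  pull out 2: (2/53) = -1  (since 53 mod 8 = 5)
  reciprocity: (13/53) -> +(53/13)
  reduce: (1/13)
  (1/13) = 1
Product of signs = -1
(158/211) = -1

-1


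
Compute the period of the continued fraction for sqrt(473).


Run the CF algorithm for sqrt(473).
a_0 = floor(sqrt(473)) = 21; set m_0=0, q_0=1.
Recurrence: m' = q*a - m,  q' = (d - m'^2)/q,  a' = floor((a_0 + m')/q').
  step 1: m=21, q=32, a=1
  step 2: m=11, q=11, a=2
  step 3: m=11, q=32, a=1
  step 4: m=21, q=1, a=42
a_4 = 2*a_0 = 42, so the period closes here.
sqrt(473) = [21; 1, 2, 1, 42]
Period length = 4

4


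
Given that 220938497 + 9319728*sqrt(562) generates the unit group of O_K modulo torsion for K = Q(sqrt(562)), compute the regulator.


epsilon = 220938497 + 9319728*sqrt(562)
= 4.4188e+08
R = ln(4.4188e+08)
= 19.9065

19.9065


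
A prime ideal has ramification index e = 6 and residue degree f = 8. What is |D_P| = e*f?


|D_P| = e * f
= 6 * 8
= 48

48


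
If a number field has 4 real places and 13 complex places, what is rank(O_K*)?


By Dirichlet's unit theorem:
rank = r1 + r2 - 1
= 4 + 13 - 1
= 16

16


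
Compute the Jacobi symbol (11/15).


Compute (11/15) via quadratic reciprocity:
  reciprocity: (11/15) -> -(15/11)
  reduce: (4/11)
  pull out 2: (2/11) = -1  (since 11 mod 8 = 3)
  pull out 2: (2/11) = -1  (since 11 mod 8 = 3)
  (1/11) = 1
Product of signs = -1

-1


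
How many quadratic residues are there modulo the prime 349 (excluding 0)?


For prime p, the number of non-zero quadratic residues is (p-1)/2.
= (349-1)/2
= 174

174


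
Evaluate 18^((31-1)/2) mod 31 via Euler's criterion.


p = 31 is prime and the exponent is (p-1)/2 = 15, so by Euler's criterion 18^15 = (18/31) = +1 or -1 mod 31.
Compute by square-and-multiply:
  15 = 8 + 4 + 2 + 1 (binary 1111)
  Repeated squaring mod 31: 18^1 = 18, 18^2 = 14, 18^4 = 10, 18^8 = 7
  18^15 = 18^8 * 18^4 * 18^2 * 18^1 = 7 * 10 * 14 * 18 mod 31
    7 * 10 = 70 = 8 mod 31
    8 * 14 = 112 = 19 mod 31
    19 * 18 = 342 = 1 mod 31
  18^15 = 1 mod 31
Result 1: 18 is a quadratic residue mod 31.
18^15 mod 31 = 1

1


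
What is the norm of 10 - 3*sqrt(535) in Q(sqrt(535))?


N(a + b*sqrt(d)) = a^2 - d*b^2
= (10)^2 - (535)*(-3)^2
= 100 - 4815
= -4715

-4715


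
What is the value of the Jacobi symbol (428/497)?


Compute (428/497) via quadratic reciprocity:
  pull out 2: (2/497) = +1  (since 497 mod 8 = 1)
  pull out 2: (2/497) = +1  (since 497 mod 8 = 1)
  reciprocity: (107/497) -> +(497/107)
  reduce: (69/107)
  reciprocity: (69/107) -> +(107/69)
  reduce: (38/69)
  pull out 2: (2/69) = -1  (since 69 mod 8 = 5)
  reciprocity: (19/69) -> +(69/19)
  reduce: (12/19)
  pull out 2: (2/19) = -1  (since 19 mod 8 = 3)
  pull out 2: (2/19) = -1  (since 19 mod 8 = 3)
  reciprocity: (3/19) -> -(19/3)
  reduce: (1/3)
  (1/3) = 1
Product of signs = 1

1


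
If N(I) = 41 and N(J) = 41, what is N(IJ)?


N(IJ) = N(I) * N(J)
= 41 * 41
= 1681

1681


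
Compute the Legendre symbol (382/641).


p = 641 is prime, so compute (382/641) with the reciprocity algorithm (Jacobi-symbol steps: pull out 2s via (2/n), flip via reciprocity, reduce):
  pull out 2: (2/641) = +1  (since 641 mod 8 = 1)
  reciprocity: (191/641) -> +(641/191)
  reduce: (68/191)
  pull out 2: (2/191) = +1  (since 191 mod 8 = 7)
  pull out 2: (2/191) = +1  (since 191 mod 8 = 7)
  reciprocity: (17/191) -> +(191/17)
  reduce: (4/17)
  pull out 2: (2/17) = +1  (since 17 mod 8 = 1)
  pull out 2: (2/17) = +1  (since 17 mod 8 = 1)
  (1/17) = 1
Product of signs = 1
(382/641) = 1

1


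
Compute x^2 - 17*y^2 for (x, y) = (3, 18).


x^2 - d*y^2
= 3^2 - 17*18^2
= 9 - 5508
= -5499

-5499


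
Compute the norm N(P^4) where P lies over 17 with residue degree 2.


N(P^a) = p^(a*f)
= 17^(4*2)
= 17^8
= 6975757441

6975757441


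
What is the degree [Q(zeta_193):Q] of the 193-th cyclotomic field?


The degree equals Euler's totient phi(193).
193 = 193
phi(193) = 192

192
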